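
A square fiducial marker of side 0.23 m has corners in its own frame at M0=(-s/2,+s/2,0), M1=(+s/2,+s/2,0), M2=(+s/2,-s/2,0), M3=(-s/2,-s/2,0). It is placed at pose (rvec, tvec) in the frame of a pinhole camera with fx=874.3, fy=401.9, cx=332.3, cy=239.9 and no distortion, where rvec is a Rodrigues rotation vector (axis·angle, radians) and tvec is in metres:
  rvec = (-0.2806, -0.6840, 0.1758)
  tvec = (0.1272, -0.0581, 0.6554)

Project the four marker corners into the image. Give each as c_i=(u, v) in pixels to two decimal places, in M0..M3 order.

c0=(382.63, 255.99) c1=(595.37, 286.47) c2=(588.53, 166.78) c3=(398.77, 113.43)

Intrinsics K: fx=874.3, fy=401.9, cx=332.3, cy=239.9
Marker side s = 0.23 m; corners in marker frame (Z=0):
  M0 = (-0.1150, +0.1150, 0)
  M1 = (+0.1150, +0.1150, 0)
  M2 = (+0.1150, -0.1150, 0)
  M3 = (-0.1150, -0.1150, 0)
rvec = (-0.2806, -0.6840, 0.1758), |rvec| = θ = 0.75993 rad = 43.541°
Rodrigues: sinθ=0.68887, 1−cosθ=0.27512; R = I + sinθ·[k]× + (1−cosθ)·[k]×²:
    [+0.76239 -0.06793 -0.64354]
    [+0.25080 +0.94777 +0.19708]
    [+0.59654 -0.31165 +0.73961]
t = (0.1272, -0.0581, 0.6554) m
M0: Pc = R·M0+t = (+0.03171, +0.02205, +0.55096); u = 874.3·(+0.03171)/0.55096 + 332.3 = 382.6251, v = 401.9·(+0.02205)/0.55096 + 239.9 = 255.9857
M1: Pc = R·M1+t = (+0.20706, +0.07973, +0.68816); u = 874.3·(+0.20706)/0.68816 + 332.3 = 595.3710, v = 401.9·(+0.07973)/0.68816 + 239.9 = 286.4666
M2: Pc = R·M2+t = (+0.22269, -0.13825, +0.75984); u = 874.3·(+0.22269)/0.75984 + 332.3 = 588.5309, v = 401.9·(-0.13825)/0.75984 + 239.9 = 166.7751
M3: Pc = R·M3+t = (+0.04734, -0.19593, +0.62264); u = 874.3·(+0.04734)/0.62264 + 332.3 = 398.7693, v = 401.9·(-0.19593)/0.62264 + 239.9 = 113.4280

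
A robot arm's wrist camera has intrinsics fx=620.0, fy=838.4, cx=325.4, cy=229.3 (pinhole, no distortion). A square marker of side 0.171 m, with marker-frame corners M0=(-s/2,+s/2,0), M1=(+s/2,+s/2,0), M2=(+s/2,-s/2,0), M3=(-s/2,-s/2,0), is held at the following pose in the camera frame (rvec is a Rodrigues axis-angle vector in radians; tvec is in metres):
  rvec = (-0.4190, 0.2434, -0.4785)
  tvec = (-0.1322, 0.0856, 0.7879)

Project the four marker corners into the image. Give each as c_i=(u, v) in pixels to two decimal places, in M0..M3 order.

c0=(185.09, 445.77) c1=(304.49, 356.87) c2=(255.26, 203.29) c3=(147.97, 288.16)

Intrinsics K: fx=620.0, fy=838.4, cx=325.4, cy=229.3
Marker side s = 0.171 m; corners in marker frame (Z=0):
  M0 = (-0.0855, +0.0855, 0)
  M1 = (+0.0855, +0.0855, 0)
  M2 = (+0.0855, -0.0855, 0)
  M3 = (-0.0855, -0.0855, 0)
rvec = (-0.4190, 0.2434, -0.4785), |rvec| = θ = 0.68100 rad = 39.019°
Rodrigues: sinθ=0.62957, 1−cosθ=0.22306; R = I + sinθ·[k]× + (1−cosθ)·[k]×²:
    [+0.86138 +0.39331 +0.32145]
    [-0.49141 +0.80544 +0.33134]
    [-0.12859 -0.44337 +0.88707]
t = (-0.1322, 0.0856, 0.7879) m
M0: Pc = R·M0+t = (-0.17222, +0.19648, +0.76099); u = 620.0·(-0.17222)/0.76099 + 325.4 = 185.0867, v = 838.4·(+0.19648)/0.76099 + 229.3 = 445.7684
M1: Pc = R·M1+t = (-0.02492, +0.11245, +0.73900); u = 620.0·(-0.02492)/0.73900 + 325.4 = 304.4895, v = 838.4·(+0.11245)/0.73900 + 229.3 = 356.8743
M2: Pc = R·M2+t = (-0.09218, -0.02528, +0.81481); u = 620.0·(-0.09218)/0.81481 + 325.4 = 255.2593, v = 838.4·(-0.02528)/0.81481 + 229.3 = 203.2875
M3: Pc = R·M3+t = (-0.23948, +0.05875, +0.83680); u = 620.0·(-0.23948)/0.83680 + 325.4 = 147.9684, v = 838.4·(+0.05875)/0.83680 + 229.3 = 288.1634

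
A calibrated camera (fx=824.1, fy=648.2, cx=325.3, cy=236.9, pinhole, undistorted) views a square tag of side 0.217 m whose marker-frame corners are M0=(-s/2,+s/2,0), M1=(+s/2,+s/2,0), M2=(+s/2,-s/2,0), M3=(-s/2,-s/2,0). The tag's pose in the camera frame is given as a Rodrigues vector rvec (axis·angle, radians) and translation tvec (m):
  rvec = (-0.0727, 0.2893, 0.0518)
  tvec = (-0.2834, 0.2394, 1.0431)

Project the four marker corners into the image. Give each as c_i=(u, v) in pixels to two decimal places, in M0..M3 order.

c0=(21.13, 445.26) c1=(172.61, 463.84) c2=(185.48, 323.25) c3=(35.21, 313.00)

Intrinsics K: fx=824.1, fy=648.2, cx=325.3, cy=236.9
Marker side s = 0.217 m; corners in marker frame (Z=0):
  M0 = (-0.1085, +0.1085, 0)
  M1 = (+0.1085, +0.1085, 0)
  M2 = (+0.1085, -0.1085, 0)
  M3 = (-0.1085, -0.1085, 0)
rvec = (-0.0727, 0.2893, 0.0518), |rvec| = θ = 0.30276 rad = 17.347°
Rodrigues: sinθ=0.29815, 1−cosθ=0.04548; R = I + sinθ·[k]× + (1−cosθ)·[k]×²:
    [+0.95714 -0.06145 +0.28303]
    [+0.04058 +0.99605 +0.07903]
    [-0.28677 -0.06416 +0.95585]
t = (-0.2834, 0.2394, 1.0431) m
M0: Pc = R·M0+t = (-0.39392, +0.34307, +1.06725); u = 824.1·(-0.39392)/1.06725 + 325.3 = 21.1296, v = 648.2·(+0.34307)/1.06725 + 236.9 = 445.2638
M1: Pc = R·M1+t = (-0.18622, +0.35187, +1.00502); u = 824.1·(-0.18622)/1.00502 + 325.3 = 172.6054, v = 648.2·(+0.35187)/1.00502 + 236.9 = 463.8442
M2: Pc = R·M2+t = (-0.17288, +0.13573, +1.01895); u = 824.1·(-0.17288)/1.01895 + 325.3 = 185.4762, v = 648.2·(+0.13573)/1.01895 + 236.9 = 323.2452
M3: Pc = R·M3+t = (-0.38058, +0.12693, +1.08118); u = 824.1·(-0.38058)/1.08118 + 325.3 = 35.2101, v = 648.2·(+0.12693)/1.08118 + 236.9 = 312.9966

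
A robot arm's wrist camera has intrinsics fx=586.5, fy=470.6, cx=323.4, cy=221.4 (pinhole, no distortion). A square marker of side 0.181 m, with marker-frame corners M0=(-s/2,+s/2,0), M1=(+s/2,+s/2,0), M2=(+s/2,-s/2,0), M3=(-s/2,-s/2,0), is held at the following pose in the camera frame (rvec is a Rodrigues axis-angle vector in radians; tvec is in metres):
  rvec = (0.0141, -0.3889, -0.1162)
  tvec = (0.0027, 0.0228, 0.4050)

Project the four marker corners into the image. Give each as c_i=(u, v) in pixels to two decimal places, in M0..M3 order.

c0=(212.93, 376.33) c1=(450.44, 330.12) c2=(425.47, 137.66) c3=(179.11, 148.92)

Intrinsics K: fx=586.5, fy=470.6, cx=323.4, cy=221.4
Marker side s = 0.181 m; corners in marker frame (Z=0):
  M0 = (-0.0905, +0.0905, 0)
  M1 = (+0.0905, +0.0905, 0)
  M2 = (+0.0905, -0.0905, 0)
  M3 = (-0.0905, -0.0905, 0)
rvec = (0.0141, -0.3889, -0.1162), |rvec| = θ = 0.40613 rad = 23.270°
Rodrigues: sinθ=0.39506, 1−cosθ=0.08134; R = I + sinθ·[k]× + (1−cosθ)·[k]×²:
    [+0.91875 +0.11033 -0.37910]
    [-0.11574 +0.99324 +0.00857]
    [+0.37749 +0.03600 +0.92531]
t = (0.0027, 0.0228, 0.4050) m
M0: Pc = R·M0+t = (-0.07046, +0.12316, +0.37410); u = 586.5·(-0.07046)/0.37410 + 323.4 = 212.9301, v = 470.6·(+0.12316)/0.37410 + 221.4 = 376.3346
M1: Pc = R·M1+t = (+0.09583, +0.10221, +0.44242); u = 586.5·(+0.09583)/0.44242 + 323.4 = 450.4405, v = 470.6·(+0.10221)/0.44242 + 221.4 = 330.1247
M2: Pc = R·M2+t = (+0.07586, -0.07756, +0.43590); u = 586.5·(+0.07586)/0.43590 + 323.4 = 425.4714, v = 470.6·(-0.07756)/0.43590 + 221.4 = 137.6639
M3: Pc = R·M3+t = (-0.09043, -0.05661, +0.36758); u = 586.5·(-0.09043)/0.36758 + 323.4 = 179.1093, v = 470.6·(-0.05661)/0.36758 + 221.4 = 148.9184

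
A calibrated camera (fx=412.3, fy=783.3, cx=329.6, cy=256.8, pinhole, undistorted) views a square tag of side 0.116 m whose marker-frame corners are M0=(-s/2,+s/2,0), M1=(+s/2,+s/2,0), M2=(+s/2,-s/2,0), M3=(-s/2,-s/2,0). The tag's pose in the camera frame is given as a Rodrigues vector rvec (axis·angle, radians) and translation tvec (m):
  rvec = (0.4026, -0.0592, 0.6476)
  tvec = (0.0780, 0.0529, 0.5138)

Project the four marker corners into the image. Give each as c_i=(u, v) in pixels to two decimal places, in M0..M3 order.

Intrinsics K: fx=412.3, fy=783.3, cx=329.6, cy=256.8
Marker side s = 0.116 m; corners in marker frame (Z=0):
  M0 = (-0.0580, +0.0580, 0)
  M1 = (+0.0580, +0.0580, 0)
  M2 = (+0.0580, -0.0580, 0)
  M3 = (-0.0580, -0.0580, 0)
rvec = (0.4026, -0.0592, 0.6476), |rvec| = θ = 0.76484 rad = 43.822°
Rodrigues: sinθ=0.69242, 1−cosθ=0.27851; R = I + sinθ·[k]× + (1−cosθ)·[k]×²:
    [+0.79866 -0.59763 +0.07053]
    [+0.57494 +0.72316 -0.38273]
    [+0.17772 +0.34623 +0.92116]
t = (0.0780, 0.0529, 0.5138) m
M0: Pc = R·M0+t = (-0.00299, +0.06150, +0.52357); u = 412.3·(-0.00299)/0.52357 + 329.6 = 327.2494, v = 783.3·(+0.06150)/0.52357 + 256.8 = 348.8039
M1: Pc = R·M1+t = (+0.08966, +0.12819, +0.54419); u = 412.3·(+0.08966)/0.54419 + 329.6 = 397.5300, v = 783.3·(+0.12819)/0.54419 + 256.8 = 441.3149
M2: Pc = R·M2+t = (+0.15899, +0.04430, +0.50403); u = 412.3·(+0.15899)/0.50403 + 329.6 = 459.6517, v = 783.3·(+0.04430)/0.50403 + 256.8 = 325.6503
M3: Pc = R·M3+t = (+0.06634, -0.02239, +0.48341); u = 412.3·(+0.06634)/0.48341 + 329.6 = 386.1813, v = 783.3·(-0.02239)/0.48341 + 256.8 = 220.5206

c0=(327.25, 348.80) c1=(397.53, 441.31) c2=(459.65, 325.65) c3=(386.18, 220.52)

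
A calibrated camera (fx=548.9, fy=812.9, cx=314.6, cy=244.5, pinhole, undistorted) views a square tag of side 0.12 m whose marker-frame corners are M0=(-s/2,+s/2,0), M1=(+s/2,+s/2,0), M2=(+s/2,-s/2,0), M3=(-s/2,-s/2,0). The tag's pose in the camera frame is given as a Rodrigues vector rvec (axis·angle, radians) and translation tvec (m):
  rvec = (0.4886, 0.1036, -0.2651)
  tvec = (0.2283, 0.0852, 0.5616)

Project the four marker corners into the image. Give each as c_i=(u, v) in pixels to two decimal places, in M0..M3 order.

Intrinsics K: fx=548.9, fy=812.9, cx=314.6, cy=244.5
Marker side s = 0.12 m; corners in marker frame (Z=0):
  M0 = (-0.0600, +0.0600, 0)
  M1 = (+0.0600, +0.0600, 0)
  M2 = (+0.0600, -0.0600, 0)
  M3 = (-0.0600, -0.0600, 0)
rvec = (0.4886, 0.1036, -0.2651), |rvec| = θ = 0.56546 rad = 32.398°
Rodrigues: sinθ=0.53580, 1−cosθ=0.15566; R = I + sinθ·[k]× + (1−cosθ)·[k]×²:
    [+0.96056 +0.27584 +0.03511]
    [-0.22655 +0.84957 -0.47635]
    [-0.16122 +0.44961 +0.87856]
t = (0.2283, 0.0852, 0.5616) m
M0: Pc = R·M0+t = (+0.18722, +0.14977, +0.59825); u = 548.9·(+0.18722)/0.59825 + 314.6 = 486.3731, v = 812.9·(+0.14977)/0.59825 + 244.5 = 448.0036
M1: Pc = R·M1+t = (+0.30248, +0.12258, +0.57890); u = 548.9·(+0.30248)/0.57890 + 314.6 = 601.4072, v = 812.9·(+0.12258)/0.57890 + 244.5 = 416.6290
M2: Pc = R·M2+t = (+0.26938, +0.02063, +0.52495); u = 548.9·(+0.26938)/0.52495 + 314.6 = 596.2734, v = 812.9·(+0.02063)/0.52495 + 244.5 = 276.4501
M3: Pc = R·M3+t = (+0.15412, +0.04782, +0.54430); u = 548.9·(+0.15412)/0.54430 + 314.6 = 470.0192, v = 812.9·(+0.04782)/0.54430 + 244.5 = 315.9172

c0=(486.37, 448.00) c1=(601.41, 416.63) c2=(596.27, 276.45) c3=(470.02, 315.92)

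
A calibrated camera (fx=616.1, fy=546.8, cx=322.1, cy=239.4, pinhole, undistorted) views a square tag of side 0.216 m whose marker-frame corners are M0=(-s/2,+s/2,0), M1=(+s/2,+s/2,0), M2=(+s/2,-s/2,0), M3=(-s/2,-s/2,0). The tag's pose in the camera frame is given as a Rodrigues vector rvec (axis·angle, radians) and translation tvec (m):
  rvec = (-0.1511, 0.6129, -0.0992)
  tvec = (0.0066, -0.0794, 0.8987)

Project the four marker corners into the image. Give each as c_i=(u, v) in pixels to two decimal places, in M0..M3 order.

c0=(272.28, 263.64) c1=(397.03, 247.45) c2=(386.38, 111.32) c3=(267.65, 143.88)

Intrinsics K: fx=616.1, fy=546.8, cx=322.1, cy=239.4
Marker side s = 0.216 m; corners in marker frame (Z=0):
  M0 = (-0.1080, +0.1080, 0)
  M1 = (+0.1080, +0.1080, 0)
  M2 = (+0.1080, -0.1080, 0)
  M3 = (-0.1080, -0.1080, 0)
rvec = (-0.1511, 0.6129, -0.0992), |rvec| = θ = 0.63900 rad = 36.612°
Rodrigues: sinθ=0.59639, 1−cosθ=0.19731; R = I + sinθ·[k]× + (1−cosθ)·[k]×²:
    [+0.81373 +0.04784 +0.57928]
    [-0.13734 +0.98421 +0.11165]
    [-0.56479 -0.17040 +0.80745]
t = (0.0066, -0.0794, 0.8987) m
M0: Pc = R·M0+t = (-0.07612, +0.04173, +0.94129); u = 616.1·(-0.07612)/0.94129 + 322.1 = 272.2801, v = 546.8·(+0.04173)/0.94129 + 239.4 = 263.6395
M1: Pc = R·M1+t = (+0.09965, +0.01206, +0.81930); u = 616.1·(+0.09965)/0.81930 + 322.1 = 397.0342, v = 546.8·(+0.01206)/0.81930 + 239.4 = 247.4506
M2: Pc = R·M2+t = (+0.08932, -0.20053, +0.85611); u = 616.1·(+0.08932)/0.85611 + 322.1 = 386.3767, v = 546.8·(-0.20053)/0.85611 + 239.4 = 111.3221
M3: Pc = R·M3+t = (-0.08645, -0.17086, +0.97810); u = 616.1·(-0.08645)/0.97810 + 322.1 = 267.6465, v = 546.8·(-0.17086)/0.97810 + 239.4 = 143.8805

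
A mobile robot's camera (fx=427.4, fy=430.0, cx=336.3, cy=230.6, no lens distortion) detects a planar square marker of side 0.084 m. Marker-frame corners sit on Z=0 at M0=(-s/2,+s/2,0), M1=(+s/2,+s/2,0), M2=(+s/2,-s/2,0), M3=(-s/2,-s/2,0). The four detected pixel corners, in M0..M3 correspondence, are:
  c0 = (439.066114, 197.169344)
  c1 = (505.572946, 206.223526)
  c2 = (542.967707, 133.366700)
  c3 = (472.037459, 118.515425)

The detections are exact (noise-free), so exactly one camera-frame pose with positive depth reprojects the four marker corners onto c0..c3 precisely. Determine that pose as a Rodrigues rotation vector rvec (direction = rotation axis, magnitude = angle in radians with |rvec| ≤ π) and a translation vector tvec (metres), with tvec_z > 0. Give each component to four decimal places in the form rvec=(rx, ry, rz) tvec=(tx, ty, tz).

rvec=(0.5599, -0.2881, 0.1834) tvec=(0.1562, -0.0654, 0.4341)

Intrinsics K: fx=427.4, fy=430.0, cx=336.3, cy=230.6
Marker side s = 0.084 m; corners in marker frame (Z=0):
  M0 = (-0.0420, +0.0420, 0)
  M1 = (+0.0420, +0.0420, 0)
  M2 = (+0.0420, -0.0420, 0)
  M3 = (-0.0420, -0.0420, 0)
Detected image corners:
  c0 = (439.066114, 197.169344) px
  c1 = (505.572946, 206.223526) px
  c2 = (542.967707, 133.366700) px
  c3 = (472.037459, 118.515425) px
Planar DLT: solve 8×8 A·h = b for H (H[2,2]=1):
  H  [+1174.95870 +139.13394 +490.12329]
  H  [+260.39861 +1087.64042 +165.81677]
  H  [+0.73104 +1.14059 +1.00000]
B = K⁻¹H; ‖b₁‖=2.303414, ‖b₂‖=2.303414; λ = 2/(‖b₁‖+‖b₂‖) = 0.434138, sign → tz>0 ⇒ λ=+0.434138
r₁ = λ·B[:,0] = (+0.94376,+0.09271,+0.31737); r₂ = λ·B[:,1] = (-0.24830,+0.83256,+0.49517)
r₃ = r₁×r₂ = (-0.21832,-0.54613,+0.80875); SVD([r₁ r₂ r₃]) → R = UVᵀ:
  R  [+0.94376 -0.24830 -0.21832]
  R  [+0.09271 +0.83256 -0.54613]
  R  [+0.31737 +0.49517 +0.80875]
t = (+0.15625, -0.06541, +0.43414) m
tr R = 2.585067; θ = arccos((tr R − 1)/2) = 0.655844 rad = 37.577°
axis k = ((R−Rᵀ)₃₂, (R−Rᵀ)₁₃, (R−Rᵀ)₂₁) / (2 sinθ) = (+0.853767, -0.439216, +0.279592)
rvec = θ·k = (+0.559938, -0.288057, +0.183369)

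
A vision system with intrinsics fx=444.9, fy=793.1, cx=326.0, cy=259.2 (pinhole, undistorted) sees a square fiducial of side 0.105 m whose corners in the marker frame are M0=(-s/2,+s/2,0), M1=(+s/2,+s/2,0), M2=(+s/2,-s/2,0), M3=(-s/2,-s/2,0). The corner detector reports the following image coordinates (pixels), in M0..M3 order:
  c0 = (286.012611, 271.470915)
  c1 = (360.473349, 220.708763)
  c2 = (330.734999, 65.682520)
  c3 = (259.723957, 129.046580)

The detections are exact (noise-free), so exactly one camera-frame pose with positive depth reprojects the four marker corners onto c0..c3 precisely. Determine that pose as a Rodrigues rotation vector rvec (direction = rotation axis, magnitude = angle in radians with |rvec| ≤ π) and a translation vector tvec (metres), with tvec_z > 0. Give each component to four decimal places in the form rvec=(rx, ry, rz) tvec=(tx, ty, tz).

Intrinsics K: fx=444.9, fy=793.1, cx=326.0, cy=259.2
Marker side s = 0.105 m; corners in marker frame (Z=0):
  M0 = (-0.0525, +0.0525, 0)
  M1 = (+0.0525, +0.0525, 0)
  M2 = (+0.0525, -0.0525, 0)
  M3 = (-0.0525, -0.0525, 0)
Detected image corners:
  c0 = (286.012611, 271.470915) px
  c1 = (360.473349, 220.708763) px
  c2 = (330.734999, 65.682520) px
  c3 = (259.723957, 129.046580) px
Planar DLT: solve 8×8 A·h = b for H (H[2,2]=1):
  H  [+428.50535 +228.09896 +307.51526]
  H  [-690.51313 +1392.66052 +172.52729]
  H  [-0.85408 -0.12275 +1.00000]
B = K⁻¹H; ‖b₁‖=1.898469, ‖b₂‖=1.898469; λ = 2/(‖b₁‖+‖b₂‖) = 0.526740, sign → tz>0 ⇒ λ=+0.526740
r₁ = λ·B[:,0] = (+0.83698,-0.31158,-0.44988); r₂ = λ·B[:,1] = (+0.31744,+0.94607,-0.06466)
r₃ = r₁×r₂ = (+0.44576,-0.08869,+0.89075); SVD([r₁ r₂ r₃]) → R = UVᵀ:
  R  [+0.83698 +0.31744 +0.44576]
  R  [-0.31158 +0.94607 -0.08869]
  R  [-0.44988 -0.06466 +0.89075]
t = (-0.02189, -0.05756, +0.52674) m
tr R = 2.673796; θ = arccos((tr R − 1)/2) = 0.579205 rad = 33.186°
axis k = ((R−Rᵀ)₃₂, (R−Rᵀ)₁₃, (R−Rᵀ)₂₁) / (2 sinθ) = (+0.021951, +0.818146, -0.574592)
rvec = θ·k = (+0.012714, +0.473874, -0.332806)

rvec=(0.0127, 0.4739, -0.3328) tvec=(-0.0219, -0.0576, 0.5267)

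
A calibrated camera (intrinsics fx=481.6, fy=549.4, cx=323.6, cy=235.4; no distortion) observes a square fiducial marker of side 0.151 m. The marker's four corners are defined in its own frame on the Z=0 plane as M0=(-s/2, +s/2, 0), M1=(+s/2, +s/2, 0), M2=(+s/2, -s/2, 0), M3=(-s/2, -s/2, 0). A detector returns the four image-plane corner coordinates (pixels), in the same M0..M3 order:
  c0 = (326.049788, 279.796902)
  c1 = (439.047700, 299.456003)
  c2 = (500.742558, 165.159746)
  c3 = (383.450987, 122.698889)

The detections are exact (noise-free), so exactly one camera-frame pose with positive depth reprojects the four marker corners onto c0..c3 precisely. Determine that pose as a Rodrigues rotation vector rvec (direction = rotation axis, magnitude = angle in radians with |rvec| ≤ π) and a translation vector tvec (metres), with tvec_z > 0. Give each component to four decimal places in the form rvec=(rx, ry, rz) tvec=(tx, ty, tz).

rvec=(0.4436, -0.4170, 0.2792) tvec=(0.0951, -0.0126, 0.5035)

Intrinsics K: fx=481.6, fy=549.4, cx=323.6, cy=235.4
Marker side s = 0.151 m; corners in marker frame (Z=0):
  M0 = (-0.0755, +0.0755, 0)
  M1 = (+0.0755, +0.0755, 0)
  M2 = (+0.0755, -0.0755, 0)
  M3 = (-0.0755, -0.0755, 0)
Detected image corners:
  c0 = (326.049788, 279.796902) px
  c1 = (439.047700, 299.456003) px
  c2 = (500.742558, 165.159746) px
  c3 = (383.450987, 122.698889) px
Planar DLT: solve 8×8 A·h = b for H (H[2,2]=1):
  H  [+1127.14816 -104.53904 +414.58911]
  H  [+393.76110 +1112.70227 +221.69549]
  H  [+0.88610 +0.70520 +1.00000]
B = K⁻¹H; ‖b₁‖=1.985927, ‖b₂‖=1.985927; λ = 2/(‖b₁‖+‖b₂‖) = 0.503543, sign → tz>0 ⇒ λ=+0.503543
r₁ = λ·B[:,0] = (+0.87870,+0.16972,+0.44619); r₂ = λ·B[:,1] = (-0.34790,+0.86768,+0.35510)
r₃ = r₁×r₂ = (-0.32688,-0.46725,+0.82148); SVD([r₁ r₂ r₃]) → R = UVᵀ:
  R  [+0.87870 -0.34790 -0.32688]
  R  [+0.16972 +0.86768 -0.46725]
  R  [+0.44619 +0.35510 +0.82148]
t = (+0.09513, -0.01256, +0.50354) m
tr R = 2.567855; θ = arccos((tr R − 1)/2) = 0.669829 rad = 38.378°
axis k = ((R−Rᵀ)₃₂, (R−Rᵀ)₁₃, (R−Rᵀ)₂₁) / (2 sinθ) = (+0.662278, -0.622586, +0.416863)
rvec = θ·k = (+0.443613, -0.417027, +0.279227)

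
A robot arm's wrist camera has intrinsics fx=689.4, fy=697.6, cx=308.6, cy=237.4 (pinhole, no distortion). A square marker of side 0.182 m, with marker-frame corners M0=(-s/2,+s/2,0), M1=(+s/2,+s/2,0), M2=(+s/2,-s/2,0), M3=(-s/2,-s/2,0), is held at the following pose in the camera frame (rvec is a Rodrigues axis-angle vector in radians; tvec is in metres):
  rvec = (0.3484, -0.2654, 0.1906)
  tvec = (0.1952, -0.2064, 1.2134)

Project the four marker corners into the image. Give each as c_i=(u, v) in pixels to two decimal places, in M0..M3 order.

c0=(358.60, 159.91) c1=(450.31, 176.94) c2=(480.62, 77.42) c3=(385.80, 55.06)

Intrinsics K: fx=689.4, fy=697.6, cx=308.6, cy=237.4
Marker side s = 0.182 m; corners in marker frame (Z=0):
  M0 = (-0.0910, +0.0910, 0)
  M1 = (+0.0910, +0.0910, 0)
  M2 = (+0.0910, -0.0910, 0)
  M3 = (-0.0910, -0.0910, 0)
rvec = (0.3484, -0.2654, 0.1906), |rvec| = θ = 0.47765 rad = 27.367°
Rodrigues: sinθ=0.45969, 1−cosθ=0.11192; R = I + sinθ·[k]× + (1−cosθ)·[k]×²:
    [+0.94762 -0.22880 -0.22285]
    [+0.13807 +0.92263 -0.36012]
    [+0.28800 +0.31049 +0.90590]
t = (0.1952, -0.2064, 1.2134) m
M0: Pc = R·M0+t = (+0.08815, -0.13501, +1.21545); u = 689.4·(+0.08815)/1.21545 + 308.6 = 358.5962, v = 697.6·(-0.13501)/1.21545 + 237.4 = 159.9144
M1: Pc = R·M1+t = (+0.26061, -0.10988, +1.26786); u = 689.4·(+0.26061)/1.26786 + 308.6 = 450.3086, v = 697.6·(-0.10988)/1.26786 + 237.4 = 176.9445
M2: Pc = R·M2+t = (+0.30225, -0.27779, +1.21135); u = 689.4·(+0.30225)/1.21135 + 308.6 = 480.6175, v = 697.6·(-0.27779)/1.21135 + 237.4 = 77.4222
M3: Pc = R·M3+t = (+0.12979, -0.30292, +1.15894); u = 689.4·(+0.12979)/1.15894 + 308.6 = 385.8042, v = 697.6·(-0.30292)/1.15894 + 237.4 = 55.0606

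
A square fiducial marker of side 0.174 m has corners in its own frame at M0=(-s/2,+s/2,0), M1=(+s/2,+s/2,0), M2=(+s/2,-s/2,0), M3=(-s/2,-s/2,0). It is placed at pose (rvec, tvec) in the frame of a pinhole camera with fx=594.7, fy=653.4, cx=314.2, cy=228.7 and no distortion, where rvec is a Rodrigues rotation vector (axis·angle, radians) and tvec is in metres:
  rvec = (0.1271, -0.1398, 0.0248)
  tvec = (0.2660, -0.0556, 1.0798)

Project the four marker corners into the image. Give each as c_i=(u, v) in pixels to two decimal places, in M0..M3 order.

Intrinsics K: fx=594.7, fy=653.4, cx=314.2, cy=228.7
Marker side s = 0.174 m; corners in marker frame (Z=0):
  M0 = (-0.0870, +0.0870, 0)
  M1 = (+0.0870, +0.0870, 0)
  M2 = (+0.0870, -0.0870, 0)
  M3 = (-0.0870, -0.0870, 0)
rvec = (0.1271, -0.1398, 0.0248), |rvec| = θ = 0.19056 rad = 10.918°
Rodrigues: sinθ=0.18941, 1−cosθ=0.01810; R = I + sinθ·[k]× + (1−cosθ)·[k]×²:
    [+0.98995 -0.03351 -0.13738]
    [+0.01579 +0.99164 -0.12806]
    [+0.14053 +0.12460 +0.98220]
t = (0.2660, -0.0556, 1.0798) m
M0: Pc = R·M0+t = (+0.17696, +0.02930, +1.07841); u = 594.7·(+0.17696)/1.07841 + 314.2 = 411.7854, v = 653.4·(+0.02930)/1.07841 + 228.7 = 246.4518
M1: Pc = R·M1+t = (+0.34921, +0.03205, +1.10287); u = 594.7·(+0.34921)/1.10287 + 314.2 = 502.5052, v = 653.4·(+0.03205)/1.10287 + 228.7 = 247.6863
M2: Pc = R·M2+t = (+0.35504, -0.14050, +1.08119); u = 594.7·(+0.35504)/1.08119 + 314.2 = 509.4883, v = 653.4·(-0.14050)/1.08119 + 228.7 = 143.7914
M3: Pc = R·M3+t = (+0.18279, -0.14325, +1.05673); u = 594.7·(+0.18279)/1.05673 + 314.2 = 417.0688, v = 653.4·(-0.14325)/1.05673 + 228.7 = 140.1276

c0=(411.79, 246.45) c1=(502.51, 247.69) c2=(509.49, 143.79) c3=(417.07, 140.13)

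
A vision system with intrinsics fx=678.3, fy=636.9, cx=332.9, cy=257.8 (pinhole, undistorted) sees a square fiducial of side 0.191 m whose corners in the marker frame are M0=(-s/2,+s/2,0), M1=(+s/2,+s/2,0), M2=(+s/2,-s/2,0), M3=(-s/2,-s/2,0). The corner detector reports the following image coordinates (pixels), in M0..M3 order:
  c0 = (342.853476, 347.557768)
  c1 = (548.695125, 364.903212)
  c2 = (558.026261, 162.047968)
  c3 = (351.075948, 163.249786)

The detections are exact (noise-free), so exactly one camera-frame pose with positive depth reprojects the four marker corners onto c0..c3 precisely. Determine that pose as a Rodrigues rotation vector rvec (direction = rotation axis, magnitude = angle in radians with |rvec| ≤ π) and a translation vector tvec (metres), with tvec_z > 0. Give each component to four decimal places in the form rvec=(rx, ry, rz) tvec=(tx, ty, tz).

rvec=(-0.0025, 0.3214, 0.0421) tvec=(0.1042, 0.0015, 0.6293)

Intrinsics K: fx=678.3, fy=636.9, cx=332.9, cy=257.8
Marker side s = 0.191 m; corners in marker frame (Z=0):
  M0 = (-0.0955, +0.0955, 0)
  M1 = (+0.0955, +0.0955, 0)
  M2 = (+0.0955, -0.0955, 0)
  M3 = (-0.0955, -0.0955, 0)
Detected image corners:
  c0 = (342.853476, 347.557768) px
  c1 = (548.695125, 364.903212) px
  c2 = (558.026261, 162.047968) px
  c3 = (351.075948, 163.249786) px
Planar DLT: solve 8×8 A·h = b for H (H[2,2]=1):
  H  [+854.66358 -42.76068 +445.21332]
  H  [-87.92349 +1012.94801 +259.30890]
  H  [-0.50191 +0.00678 +1.00000]
B = K⁻¹H; ‖b₁‖=1.589092, ‖b₂‖=1.589092; λ = 2/(‖b₁‖+‖b₂‖) = 0.629290, sign → tz>0 ⇒ λ=+0.629290
r₁ = λ·B[:,0] = (+0.94792,+0.04097,-0.31585); r₂ = λ·B[:,1] = (-0.04177,+0.99912,+0.00427)
r₃ = r₁×r₂ = (+0.31574,+0.00915,+0.94880); SVD([r₁ r₂ r₃]) → R = UVᵀ:
  R  [+0.94792 -0.04177 +0.31574]
  R  [+0.04097 +0.99912 +0.00915]
  R  [-0.31585 +0.00427 +0.94880]
t = (+0.10420, +0.00149, +0.62929) m
tr R = 2.895843; θ = arccos((tr R − 1)/2) = 0.324151 rad = 18.572°
axis k = ((R−Rᵀ)₃₂, (R−Rᵀ)₁₃, (R−Rᵀ)₂₁) / (2 sinθ) = (-0.007662, +0.991499, +0.129887)
rvec = θ·k = (-0.002484, +0.321395, +0.042103)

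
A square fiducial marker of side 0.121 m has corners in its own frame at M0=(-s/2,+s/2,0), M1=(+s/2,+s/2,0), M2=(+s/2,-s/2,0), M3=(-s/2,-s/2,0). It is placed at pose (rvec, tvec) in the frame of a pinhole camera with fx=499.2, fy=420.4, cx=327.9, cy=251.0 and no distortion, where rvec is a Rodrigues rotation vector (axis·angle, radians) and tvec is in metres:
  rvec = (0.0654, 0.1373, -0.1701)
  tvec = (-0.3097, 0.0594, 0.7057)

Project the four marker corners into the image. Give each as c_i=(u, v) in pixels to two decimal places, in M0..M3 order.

Intrinsics K: fx=499.2, fy=420.4, cx=327.9, cy=251.0
Marker side s = 0.121 m; corners in marker frame (Z=0):
  M0 = (-0.0605, +0.0605, 0)
  M1 = (+0.0605, +0.0605, 0)
  M2 = (+0.0605, -0.0605, 0)
  M3 = (-0.0605, -0.0605, 0)
rvec = (0.0654, 0.1373, -0.1701), |rvec| = θ = 0.22817 rad = 13.073°
Rodrigues: sinθ=0.22620, 1−cosθ=0.02592; R = I + sinθ·[k]× + (1−cosθ)·[k]×²:
    [+0.97621 +0.17310 +0.13057]
    [-0.16416 +0.98347 -0.07646]
    [-0.14165 +0.05321 +0.98849]
t = (-0.3097, 0.0594, 0.7057) m
M0: Pc = R·M0+t = (-0.35829, +0.12883, +0.71749); u = 499.2·(-0.35829)/0.71749 + 327.9 = 78.6173, v = 420.4·(+0.12883)/0.71749 + 251.0 = 326.4864
M1: Pc = R·M1+t = (-0.24017, +0.10897, +0.70035); u = 499.2·(-0.24017)/0.70035 + 327.9 = 156.7122, v = 420.4·(+0.10897)/0.70035 + 251.0 = 316.4105
M2: Pc = R·M2+t = (-0.26111, -0.01003, +0.69391); u = 499.2·(-0.26111)/0.69391 + 327.9 = 140.0561, v = 420.4·(-0.01003)/0.69391 + 251.0 = 244.9227
M3: Pc = R·M3+t = (-0.37923, +0.00983, +0.71105); u = 499.2·(-0.37923)/0.71105 + 327.9 = 61.6557, v = 420.4·(+0.00983)/0.71105 + 251.0 = 256.8129

c0=(78.62, 326.49) c1=(156.71, 316.41) c2=(140.06, 244.92) c3=(61.66, 256.81)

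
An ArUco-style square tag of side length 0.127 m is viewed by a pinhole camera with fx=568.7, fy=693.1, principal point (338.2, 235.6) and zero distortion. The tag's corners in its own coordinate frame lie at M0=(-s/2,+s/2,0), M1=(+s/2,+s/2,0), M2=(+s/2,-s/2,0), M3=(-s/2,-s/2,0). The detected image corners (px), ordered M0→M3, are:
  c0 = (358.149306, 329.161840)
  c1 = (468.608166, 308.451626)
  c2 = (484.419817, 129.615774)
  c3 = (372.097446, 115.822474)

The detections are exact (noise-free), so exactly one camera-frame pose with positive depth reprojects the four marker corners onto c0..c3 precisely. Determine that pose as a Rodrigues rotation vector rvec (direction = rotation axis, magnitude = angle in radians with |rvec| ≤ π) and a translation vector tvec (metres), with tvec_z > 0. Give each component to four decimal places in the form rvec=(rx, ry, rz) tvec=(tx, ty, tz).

Intrinsics K: fx=568.7, fy=693.1, cx=338.2, cy=235.6
Marker side s = 0.127 m; corners in marker frame (Z=0):
  M0 = (-0.0635, +0.0635, 0)
  M1 = (+0.0635, +0.0635, 0)
  M2 = (+0.0635, -0.0635, 0)
  M3 = (-0.0635, -0.0635, 0)
Detected image corners:
  c0 = (358.149306, 329.161840) px
  c1 = (468.608166, 308.451626) px
  c2 = (484.419817, 129.615774) px
  c3 = (372.097446, 115.822474) px
Planar DLT: solve 8×8 A·h = b for H (H[2,2]=1):
  H  [+1462.34868 +15.82137 +425.58853]
  H  [+277.13440 +1602.10223 +222.58722]
  H  [+1.39111 +0.31756 +1.00000]
B = K⁻¹H; ‖b₁‖=2.232138, ‖b₂‖=2.232138; λ = 2/(‖b₁‖+‖b₂‖) = 0.448001, sign → tz>0 ⇒ λ=+0.448001
r₁ = λ·B[:,0] = (+0.78136,-0.03271,+0.62322); r₂ = λ·B[:,1] = (-0.07214,+0.98720,+0.14227)
r₃ = r₁×r₂ = (-0.61989,-0.15612,+0.76900); SVD([r₁ r₂ r₃]) → R = UVᵀ:
  R  [+0.78136 -0.07214 -0.61989]
  R  [-0.03271 +0.98720 -0.15612]
  R  [+0.62322 +0.14227 +0.76900]
t = (+0.06884, -0.00841, +0.44800) m
tr R = 2.537558; θ = arccos((tr R − 1)/2) = 0.693867 rad = 39.756°
axis k = ((R−Rᵀ)₃₂, (R−Rᵀ)₁₃, (R−Rᵀ)₂₁) / (2 sinθ) = (+0.233291, -0.971918, +0.030826)
rvec = θ·k = (+0.161873, -0.674382, +0.021389)

rvec=(0.1619, -0.6744, 0.0214) tvec=(0.0688, -0.0084, 0.4480)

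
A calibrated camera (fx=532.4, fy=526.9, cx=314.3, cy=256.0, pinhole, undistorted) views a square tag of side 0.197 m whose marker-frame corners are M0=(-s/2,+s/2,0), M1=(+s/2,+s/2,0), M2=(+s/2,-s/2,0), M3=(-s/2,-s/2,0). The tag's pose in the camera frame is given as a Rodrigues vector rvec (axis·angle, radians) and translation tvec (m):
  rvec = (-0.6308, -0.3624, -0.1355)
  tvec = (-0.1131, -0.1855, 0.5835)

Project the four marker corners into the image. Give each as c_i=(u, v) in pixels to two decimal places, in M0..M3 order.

Intrinsics K: fx=532.4, fy=526.9, cx=314.3, cy=256.0
Marker side s = 0.197 m; corners in marker frame (Z=0):
  M0 = (-0.0985, +0.0985, 0)
  M1 = (+0.0985, +0.0985, 0)
  M2 = (+0.0985, -0.0985, 0)
  M3 = (-0.0985, -0.0985, 0)
rvec = (-0.6308, -0.3624, -0.1355), |rvec| = θ = 0.74000 rad = 42.399°
Rodrigues: sinθ=0.67429, 1−cosθ=0.26153; R = I + sinθ·[k]× + (1−cosθ)·[k]×²:
    [+0.92851 +0.23265 -0.28940]
    [-0.01429 +0.80119 +0.59824]
    [+0.37104 -0.55133 +0.74724]
t = (-0.1131, -0.1855, 0.5835) m
M0: Pc = R·M0+t = (-0.18164, -0.10518, +0.49265); u = 532.4·(-0.18164)/0.49265 + 314.3 = 118.0003, v = 526.9·(-0.10518)/0.49265 + 256.0 = 143.5119
M1: Pc = R·M1+t = (+0.00127, -0.10799, +0.56574); u = 532.4·(+0.00127)/0.56574 + 314.3 = 315.4986, v = 526.9·(-0.10799)/0.56574 + 256.0 = 155.4241
M2: Pc = R·M2+t = (-0.04456, -0.26582, +0.67435); u = 532.4·(-0.04456)/0.67435 + 314.3 = 279.1218, v = 526.9·(-0.26582)/0.67435 + 256.0 = 48.3003
M3: Pc = R·M3+t = (-0.22747, -0.26301, +0.60126); u = 532.4·(-0.22747)/0.60126 + 314.3 = 112.8776, v = 526.9·(-0.26301)/0.60126 + 256.0 = 25.5169

c0=(118.00, 143.51) c1=(315.50, 155.42) c2=(279.12, 48.30) c3=(112.88, 25.52)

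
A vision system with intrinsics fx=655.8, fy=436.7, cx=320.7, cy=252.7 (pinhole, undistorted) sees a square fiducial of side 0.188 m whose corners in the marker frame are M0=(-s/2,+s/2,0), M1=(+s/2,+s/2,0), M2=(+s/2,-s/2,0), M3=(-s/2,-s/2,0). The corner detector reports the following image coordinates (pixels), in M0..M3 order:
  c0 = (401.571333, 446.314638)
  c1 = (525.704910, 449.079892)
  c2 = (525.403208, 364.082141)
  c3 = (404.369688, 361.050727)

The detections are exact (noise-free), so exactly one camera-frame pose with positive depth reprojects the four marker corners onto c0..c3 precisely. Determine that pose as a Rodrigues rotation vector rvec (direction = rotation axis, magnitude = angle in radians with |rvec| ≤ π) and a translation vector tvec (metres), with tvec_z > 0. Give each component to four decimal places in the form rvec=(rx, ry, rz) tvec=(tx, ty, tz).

Intrinsics K: fx=655.8, fy=436.7, cx=320.7, cy=252.7
Marker side s = 0.188 m; corners in marker frame (Z=0):
  M0 = (-0.0940, +0.0940, 0)
  M1 = (+0.0940, +0.0940, 0)
  M2 = (+0.0940, -0.0940, 0)
  M3 = (-0.0940, -0.0940, 0)
Detected image corners:
  c0 = (401.571333, 446.314638) px
  c1 = (525.704910, 449.079892) px
  c2 = (525.403208, 364.082141) px
  c3 = (404.369688, 361.050727) px
Planar DLT: solve 8×8 A·h = b for H (H[2,2]=1):
  H  [+661.77964 -68.97489 +464.39232]
  H  [+24.01546 +398.41220 +404.59738]
  H  [+0.02120 -0.13430 +1.00000]
B = K⁻¹H; ‖b₁‖=0.999888, ‖b₂‖=0.999888; λ = 2/(‖b₁‖+‖b₂‖) = 1.000112, sign → tz>0 ⇒ λ=+1.000112
r₁ = λ·B[:,0] = (+0.99886,+0.04273,+0.02120); r₂ = λ·B[:,1] = (-0.03950,+0.99015,-0.13432)
r₃ = r₁×r₂ = (-0.02674,+0.13333,+0.99071); SVD([r₁ r₂ r₃]) → R = UVᵀ:
  R  [+0.99886 -0.03950 -0.02674]
  R  [+0.04273 +0.99015 +0.13333]
  R  [+0.02120 -0.13432 +0.99071]
t = (+0.21913, +0.34787, +1.00011) m
tr R = 2.979724; θ = arccos((tr R − 1)/2) = 0.142515 rad = 8.166°
axis k = ((R−Rᵀ)₃₂, (R−Rᵀ)₁₃, (R−Rᵀ)₂₁) / (2 sinθ) = (-0.942187, -0.168765, +0.289487)
rvec = θ·k = (-0.134276, -0.024051, +0.041256)

rvec=(-0.1343, -0.0241, 0.0413) tvec=(0.2191, 0.3479, 1.0001)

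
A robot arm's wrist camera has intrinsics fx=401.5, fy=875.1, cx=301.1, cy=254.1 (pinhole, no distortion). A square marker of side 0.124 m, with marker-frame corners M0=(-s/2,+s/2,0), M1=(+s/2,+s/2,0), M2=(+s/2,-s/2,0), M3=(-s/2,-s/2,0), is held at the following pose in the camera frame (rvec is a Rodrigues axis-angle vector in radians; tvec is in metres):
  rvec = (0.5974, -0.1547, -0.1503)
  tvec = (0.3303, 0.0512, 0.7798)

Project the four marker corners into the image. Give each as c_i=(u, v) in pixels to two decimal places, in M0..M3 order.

Intrinsics K: fx=401.5, fy=875.1, cx=301.1, cy=254.1
Marker side s = 0.124 m; corners in marker frame (Z=0):
  M0 = (-0.0620, +0.0620, 0)
  M1 = (+0.0620, +0.0620, 0)
  M2 = (+0.0620, -0.0620, 0)
  M3 = (-0.0620, -0.0620, 0)
rvec = (0.5974, -0.1547, -0.1503), |rvec| = θ = 0.63514 rad = 36.391°
Rodrigues: sinθ=0.59329, 1−cosθ=0.19501; R = I + sinθ·[k]× + (1−cosθ)·[k]×²:
    [+0.97751 +0.09572 -0.18791]
    [-0.18507 +0.81655 -0.54680]
    [+0.10110 +0.56928 +0.81591]
t = (0.3303, 0.0512, 0.7798) m
M0: Pc = R·M0+t = (+0.27563, +0.11330, +0.80883); u = 401.5·(+0.27563)/0.80883 + 301.1 = 437.9217, v = 875.1·(+0.11330)/0.80883 + 254.1 = 376.6845
M1: Pc = R·M1+t = (+0.39684, +0.09035, +0.82136); u = 401.5·(+0.39684)/0.82136 + 301.1 = 495.0840, v = 875.1·(+0.09035)/0.82136 + 254.1 = 350.3631
M2: Pc = R·M2+t = (+0.38497, -0.01090, +0.75077); u = 401.5·(+0.38497)/0.75077 + 301.1 = 506.9756, v = 875.1·(-0.01090)/0.75077 + 254.1 = 241.3939
M3: Pc = R·M3+t = (+0.26376, +0.01205, +0.73824); u = 401.5·(+0.26376)/0.73824 + 301.1 = 444.5493, v = 875.1·(+0.01205)/0.73824 + 254.1 = 268.3817

c0=(437.92, 376.68) c1=(495.08, 350.36) c2=(506.98, 241.39) c3=(444.55, 268.38)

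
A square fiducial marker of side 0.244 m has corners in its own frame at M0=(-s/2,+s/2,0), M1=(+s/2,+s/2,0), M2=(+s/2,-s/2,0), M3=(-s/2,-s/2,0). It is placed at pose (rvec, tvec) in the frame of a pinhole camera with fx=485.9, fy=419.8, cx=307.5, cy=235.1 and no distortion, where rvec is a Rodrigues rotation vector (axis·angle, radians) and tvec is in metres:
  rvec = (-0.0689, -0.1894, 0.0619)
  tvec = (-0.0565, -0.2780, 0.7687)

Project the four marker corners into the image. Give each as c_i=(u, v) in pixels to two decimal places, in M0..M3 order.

c0=(186.98, 141.22) c1=(342.52, 155.56) c2=(349.87, 29.93) c3=(198.50, 8.39)

Intrinsics K: fx=485.9, fy=419.8, cx=307.5, cy=235.1
Marker side s = 0.244 m; corners in marker frame (Z=0):
  M0 = (-0.1220, +0.1220, 0)
  M1 = (+0.1220, +0.1220, 0)
  M2 = (+0.1220, -0.1220, 0)
  M3 = (-0.1220, -0.1220, 0)
rvec = (-0.0689, -0.1894, 0.0619), |rvec| = θ = 0.21083 rad = 12.080°
Rodrigues: sinθ=0.20928, 1−cosθ=0.02214; R = I + sinθ·[k]× + (1−cosθ)·[k]×²:
    [+0.98022 -0.05494 -0.19012]
    [+0.06794 +0.99573 +0.06255]
    [+0.18588 -0.07423 +0.97977]
t = (-0.0565, -0.2780, 0.7687) m
M0: Pc = R·M0+t = (-0.18279, -0.16481, +0.73697); u = 485.9·(-0.18279)/0.73697 + 307.5 = 186.9822, v = 419.8·(-0.16481)/0.73697 + 235.1 = 141.2187
M1: Pc = R·M1+t = (+0.05638, -0.14823, +0.78232); u = 485.9·(+0.05638)/0.78232 + 307.5 = 342.5202, v = 419.8·(-0.14823)/0.78232 + 235.1 = 155.5573
M2: Pc = R·M2+t = (+0.06979, -0.39119, +0.80043); u = 485.9·(+0.06979)/0.80043 + 307.5 = 349.8657, v = 419.8·(-0.39119)/0.80043 + 235.1 = 29.9343
M3: Pc = R·M3+t = (-0.16938, -0.40777, +0.75508); u = 485.9·(-0.16938)/0.75508 + 307.5 = 198.4999, v = 419.8·(-0.40777)/0.75508 + 235.1 = 8.3942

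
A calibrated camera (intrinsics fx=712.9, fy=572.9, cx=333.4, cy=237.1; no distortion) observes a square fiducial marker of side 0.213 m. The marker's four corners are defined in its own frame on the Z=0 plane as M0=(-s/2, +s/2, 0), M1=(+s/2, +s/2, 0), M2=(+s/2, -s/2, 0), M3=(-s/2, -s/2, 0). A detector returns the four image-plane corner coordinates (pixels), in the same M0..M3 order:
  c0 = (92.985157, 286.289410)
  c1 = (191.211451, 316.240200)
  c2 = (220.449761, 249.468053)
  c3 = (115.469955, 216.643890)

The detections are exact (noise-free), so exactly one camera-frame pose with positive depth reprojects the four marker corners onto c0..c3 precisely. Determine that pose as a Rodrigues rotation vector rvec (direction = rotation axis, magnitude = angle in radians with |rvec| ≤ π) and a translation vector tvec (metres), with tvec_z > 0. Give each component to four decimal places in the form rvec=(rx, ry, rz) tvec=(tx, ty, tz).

Intrinsics K: fx=712.9, fy=572.9, cx=333.4, cy=237.1
Marker side s = 0.213 m; corners in marker frame (Z=0):
  M0 = (-0.1065, +0.1065, 0)
  M1 = (+0.1065, +0.1065, 0)
  M2 = (+0.1065, -0.1065, 0)
  M3 = (-0.1065, -0.1065, 0)
Detected image corners:
  c0 = (92.985157, 286.289410) px
  c1 = (191.211451, 316.240200) px
  c2 = (220.449761, 249.468053) px
  c3 = (115.469955, 216.643890) px
Planar DLT: solve 8×8 A·h = b for H (H[2,2]=1):
  H  [+483.97983 -71.20509 +154.84470]
  H  [+160.08159 +406.86315 +268.41973]
  H  [+0.04849 +0.32441 +1.00000]
B = K⁻¹H; ‖b₁‖=0.707268, ‖b₂‖=0.707268; λ = 2/(‖b₁‖+‖b₂‖) = 1.413892, sign → tz>0 ⇒ λ=+1.413892
r₁ = λ·B[:,0] = (+0.92781,+0.36670,+0.06856); r₂ = λ·B[:,1] = (-0.35573,+0.81429,+0.45868)
r₃ = r₁×r₂ = (+0.11236,-0.44996,+0.88595); SVD([r₁ r₂ r₃]) → R = UVᵀ:
  R  [+0.92781 -0.35573 +0.11236]
  R  [+0.36670 +0.81429 -0.44996]
  R  [+0.06856 +0.45868 +0.88595]
t = (-0.35413, +0.07730, +1.41389) m
tr R = 2.628057; θ = arccos((tr R − 1)/2) = 0.619742 rad = 35.509°
axis k = ((R−Rᵀ)₃₂, (R−Rᵀ)₁₃, (R−Rᵀ)₂₁) / (2 sinθ) = (+0.782191, +0.037704, +0.621897)
rvec = θ·k = (+0.484756, +0.023367, +0.385416)

rvec=(0.4848, 0.0234, 0.3854) tvec=(-0.3541, 0.0773, 1.4139)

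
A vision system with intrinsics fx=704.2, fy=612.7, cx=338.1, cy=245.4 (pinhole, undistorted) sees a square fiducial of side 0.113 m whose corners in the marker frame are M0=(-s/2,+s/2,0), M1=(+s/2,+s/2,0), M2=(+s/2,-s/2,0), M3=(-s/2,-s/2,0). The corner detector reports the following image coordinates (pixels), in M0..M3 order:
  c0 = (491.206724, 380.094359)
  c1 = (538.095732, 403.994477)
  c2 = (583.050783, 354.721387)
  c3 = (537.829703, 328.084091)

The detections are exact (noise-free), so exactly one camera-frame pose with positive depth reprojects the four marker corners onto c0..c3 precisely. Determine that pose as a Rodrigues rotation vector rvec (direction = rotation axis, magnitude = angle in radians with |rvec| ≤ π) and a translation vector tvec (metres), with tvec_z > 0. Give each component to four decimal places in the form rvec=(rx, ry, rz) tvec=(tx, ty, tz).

Intrinsics K: fx=704.2, fy=612.7, cx=338.1, cy=245.4
Marker side s = 0.113 m; corners in marker frame (Z=0):
  M0 = (-0.0565, +0.0565, 0)
  M1 = (+0.0565, +0.0565, 0)
  M2 = (+0.0565, -0.0565, 0)
  M3 = (-0.0565, -0.0565, 0)
Detected image corners:
  c0 = (491.206724, 380.094359) px
  c1 = (538.095732, 403.994477) px
  c2 = (583.050783, 354.721387) px
  c3 = (537.829703, 328.084091) px
Planar DLT: solve 8×8 A·h = b for H (H[2,2]=1):
  H  [+636.92849 -349.32162 +537.96670]
  H  [+379.99126 +485.87297 +367.17638]
  H  [+0.42660 +0.10364 +1.00000]
B = K⁻¹H; ‖b₁‖=0.934557, ‖b₂‖=0.934557; λ = 2/(‖b₁‖+‖b₂‖) = 1.070026, sign → tz>0 ⇒ λ=+1.070026
r₁ = λ·B[:,0] = (+0.74864,+0.48079,+0.45648); r₂ = λ·B[:,1] = (-0.58404,+0.80412,+0.11090)
r₃ = r₁×r₂ = (-0.31374,-0.34962,+0.88280); SVD([r₁ r₂ r₃]) → R = UVᵀ:
  R  [+0.74864 -0.58404 -0.31374]
  R  [+0.48079 +0.80412 -0.34962]
  R  [+0.45648 +0.11090 +0.88280]
t = (+0.30370, +0.21267, +1.07003) m
tr R = 2.435557; θ = arccos((tr R − 1)/2) = 0.770190 rad = 44.129°
axis k = ((R−Rᵀ)₃₂, (R−Rᵀ)₁₃, (R−Rᵀ)₂₁) / (2 sinθ) = (+0.330708, -0.553100, +0.764665)
rvec = θ·k = (+0.254708, -0.425992, +0.588937)

rvec=(0.2547, -0.4260, 0.5889) tvec=(0.3037, 0.2127, 1.0700)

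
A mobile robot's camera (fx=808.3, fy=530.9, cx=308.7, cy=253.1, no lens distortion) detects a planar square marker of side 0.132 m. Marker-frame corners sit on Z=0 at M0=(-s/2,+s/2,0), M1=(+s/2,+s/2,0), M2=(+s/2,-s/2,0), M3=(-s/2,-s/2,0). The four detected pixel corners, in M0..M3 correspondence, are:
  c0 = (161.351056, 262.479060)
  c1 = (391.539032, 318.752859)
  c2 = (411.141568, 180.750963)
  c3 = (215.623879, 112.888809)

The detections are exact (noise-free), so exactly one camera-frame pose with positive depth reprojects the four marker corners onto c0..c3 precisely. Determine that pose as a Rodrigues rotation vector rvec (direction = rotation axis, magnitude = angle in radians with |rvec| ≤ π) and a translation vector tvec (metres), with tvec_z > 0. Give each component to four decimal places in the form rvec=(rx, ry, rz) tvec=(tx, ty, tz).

Intrinsics K: fx=808.3, fy=530.9, cx=308.7, cy=253.1
Marker side s = 0.132 m; corners in marker frame (Z=0):
  M0 = (-0.0660, +0.0660, 0)
  M1 = (+0.0660, +0.0660, 0)
  M2 = (+0.0660, -0.0660, 0)
  M3 = (-0.0660, -0.0660, 0)
Detected image corners:
  c0 = (161.351056, 262.479060) px
  c1 = (391.539032, 318.752859) px
  c2 = (411.141568, 180.750963) px
  c3 = (215.623879, 112.888809) px
Planar DLT: solve 8×8 A·h = b for H (H[2,2]=1):
  H  [+1917.06338 -580.09995 +303.66316]
  H  [+705.85639 +856.75740 +215.91645]
  H  [+1.06349 -1.04941 +1.00000]
B = K⁻¹H; ‖b₁‖=2.381390, ‖b₂‖=2.381390; λ = 2/(‖b₁‖+‖b₂‖) = 0.419923, sign → tz>0 ⇒ λ=+0.419923
r₁ = λ·B[:,0] = (+0.82538,+0.34540,+0.44658); r₂ = λ·B[:,1] = (-0.13307,+0.88775,-0.44067)
r₃ = r₁×r₂ = (-0.54866,+0.30430,+0.77870); SVD([r₁ r₂ r₃]) → R = UVᵀ:
  R  [+0.82538 -0.13307 -0.54866]
  R  [+0.34540 +0.88775 +0.30430]
  R  [+0.44658 -0.44067 +0.77870]
t = (-0.00262, -0.02941, +0.41992) m
tr R = 2.491832; θ = arccos((tr R − 1)/2) = 0.728887 rad = 41.762°
axis k = ((R−Rᵀ)₃₂, (R−Rᵀ)₁₃, (R−Rᵀ)₂₁) / (2 sinθ) = (-0.559253, -0.747138, +0.359194)
rvec = θ·k = (-0.407633, -0.544579, +0.261812)

rvec=(-0.4076, -0.5446, 0.2618) tvec=(-0.0026, -0.0294, 0.4199)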